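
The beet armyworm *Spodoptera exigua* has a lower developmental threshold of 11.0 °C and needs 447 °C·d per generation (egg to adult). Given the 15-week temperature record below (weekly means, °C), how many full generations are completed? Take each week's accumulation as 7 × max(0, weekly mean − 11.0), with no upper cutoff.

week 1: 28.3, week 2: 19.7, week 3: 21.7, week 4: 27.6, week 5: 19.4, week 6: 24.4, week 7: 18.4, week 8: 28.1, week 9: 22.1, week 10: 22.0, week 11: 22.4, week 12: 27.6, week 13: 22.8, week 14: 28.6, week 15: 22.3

2 generations

Weekly DD (7 × max(0, T̄ − 11.0)): 121.1, 60.9, 74.9, 116.2, 58.8, 93.8, 51.8, 119.7, 77.7, 77.0, 79.8, 116.2, 82.6, 123.2, 79.1.
Season total = 1332.8 DD.
Complete generations = ⌊1332.8 / 447⌋ = 2.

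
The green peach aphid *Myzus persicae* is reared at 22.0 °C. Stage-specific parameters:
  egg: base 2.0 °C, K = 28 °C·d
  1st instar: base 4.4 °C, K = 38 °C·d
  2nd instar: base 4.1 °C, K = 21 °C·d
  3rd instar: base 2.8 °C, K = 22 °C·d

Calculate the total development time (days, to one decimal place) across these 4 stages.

5.9 days

egg: 28 / (22.0 − 2.0) = 28 / 20.0 = 1.400 d.
1st instar: 38 / (22.0 − 4.4) = 38 / 17.6 = 2.159 d.
2nd instar: 21 / (22.0 − 4.1) = 21 / 17.9 = 1.173 d.
3rd instar: 22 / (22.0 − 2.8) = 22 / 19.2 = 1.146 d.
Sum = 5.878 ≈ 5.9 days.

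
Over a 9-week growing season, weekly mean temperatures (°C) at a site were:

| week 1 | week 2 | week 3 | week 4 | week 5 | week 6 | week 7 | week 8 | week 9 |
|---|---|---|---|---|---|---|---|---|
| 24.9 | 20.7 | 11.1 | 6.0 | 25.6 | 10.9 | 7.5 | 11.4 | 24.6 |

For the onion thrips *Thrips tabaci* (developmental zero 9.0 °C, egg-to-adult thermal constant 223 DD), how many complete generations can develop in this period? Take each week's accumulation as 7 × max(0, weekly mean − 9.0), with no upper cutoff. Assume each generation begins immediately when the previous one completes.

Weekly DD (7 × max(0, T̄ − 9.0)): 111.3, 81.9, 14.7, 0.0, 116.2, 13.3, 0.0, 16.8, 109.2.
Season total = 463.4 DD.
Complete generations = ⌊463.4 / 223⌋ = 2.

2 generations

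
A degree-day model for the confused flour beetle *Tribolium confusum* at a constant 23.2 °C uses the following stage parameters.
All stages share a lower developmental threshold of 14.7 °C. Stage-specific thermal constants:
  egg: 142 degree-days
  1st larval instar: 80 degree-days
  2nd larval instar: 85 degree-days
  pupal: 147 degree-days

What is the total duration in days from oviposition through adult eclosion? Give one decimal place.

53.4 days

Daily accumulation at 23.2 °C = 23.2 − 14.7 = 8.5 DD/day.
Total K = 142 + 80 + 85 + 147 = 454 DD.
Total duration = 454 / 8.5 = 53.412 ≈ 53.4 days.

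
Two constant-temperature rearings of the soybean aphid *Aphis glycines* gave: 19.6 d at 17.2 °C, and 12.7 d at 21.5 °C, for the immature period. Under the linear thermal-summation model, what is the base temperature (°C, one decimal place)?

9.3 °C

Linear rate model ⇒ the product D·(T − T_b) is constant across temperatures.
19.6·(17.2 − T_b) = 12.7·(21.5 − T_b)
T_b = (19.6·17.2 − 12.7·21.5) / (19.6 − 12.7) = 64.07 / 6.9 = 9.286 °C ≈ 9.3 °C.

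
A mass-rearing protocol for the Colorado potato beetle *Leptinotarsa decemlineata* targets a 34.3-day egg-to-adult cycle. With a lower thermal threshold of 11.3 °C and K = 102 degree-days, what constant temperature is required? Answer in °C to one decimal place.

Required daily accumulation = 102 / 34.3 = 2.974 DD/day.
T = T_base + 2.974 = 11.3 + 2.974 = 14.274 ≈ 14.3 °C.

14.3 °C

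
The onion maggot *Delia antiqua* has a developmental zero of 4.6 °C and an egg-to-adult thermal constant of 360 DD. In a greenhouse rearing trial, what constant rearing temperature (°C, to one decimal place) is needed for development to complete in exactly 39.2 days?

Required daily accumulation = 360 / 39.2 = 9.184 DD/day.
T = T_base + 9.184 = 4.6 + 9.184 = 13.784 ≈ 13.8 °C.

13.8 °C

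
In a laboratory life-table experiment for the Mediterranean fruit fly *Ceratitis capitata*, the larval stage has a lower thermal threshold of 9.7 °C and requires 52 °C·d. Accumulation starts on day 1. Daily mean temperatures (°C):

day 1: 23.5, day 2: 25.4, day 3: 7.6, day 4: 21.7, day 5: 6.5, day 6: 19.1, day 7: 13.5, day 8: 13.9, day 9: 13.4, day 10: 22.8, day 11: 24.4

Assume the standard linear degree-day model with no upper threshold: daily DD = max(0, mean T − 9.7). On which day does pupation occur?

Daily DD above 9.7 °C: 13.8, 15.7, 0.0, 12.0, 0.0, 9.4, 3.8, 4.2, 3.7, 13.1, 14.7.
Cumulative: 13.8, 29.5, 29.5, 41.5, 41.5, 50.9, 54.7, 58.9, 62.6, 75.7, 90.4.
The total first reaches 52 DD on day 7.

day 7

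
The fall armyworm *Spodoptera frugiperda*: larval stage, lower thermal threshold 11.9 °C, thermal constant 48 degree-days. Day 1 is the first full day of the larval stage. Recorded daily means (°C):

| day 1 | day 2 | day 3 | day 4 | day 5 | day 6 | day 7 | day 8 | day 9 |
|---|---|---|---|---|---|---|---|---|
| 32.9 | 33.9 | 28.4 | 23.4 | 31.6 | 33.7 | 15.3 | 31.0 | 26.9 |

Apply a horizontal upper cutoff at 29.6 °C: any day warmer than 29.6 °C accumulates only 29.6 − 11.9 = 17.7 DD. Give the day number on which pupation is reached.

day 3

Daily DD above 11.9 °C (capped at 17.7): 17.7, 17.7, 16.5, 11.5, 17.7, 17.7, 3.4, 17.7, 15.0.
Cumulative: 17.7, 35.4, 51.9, 63.4, 81.1, 98.8, 102.2, 119.9, 134.9.
The total first reaches 48 DD on day 3.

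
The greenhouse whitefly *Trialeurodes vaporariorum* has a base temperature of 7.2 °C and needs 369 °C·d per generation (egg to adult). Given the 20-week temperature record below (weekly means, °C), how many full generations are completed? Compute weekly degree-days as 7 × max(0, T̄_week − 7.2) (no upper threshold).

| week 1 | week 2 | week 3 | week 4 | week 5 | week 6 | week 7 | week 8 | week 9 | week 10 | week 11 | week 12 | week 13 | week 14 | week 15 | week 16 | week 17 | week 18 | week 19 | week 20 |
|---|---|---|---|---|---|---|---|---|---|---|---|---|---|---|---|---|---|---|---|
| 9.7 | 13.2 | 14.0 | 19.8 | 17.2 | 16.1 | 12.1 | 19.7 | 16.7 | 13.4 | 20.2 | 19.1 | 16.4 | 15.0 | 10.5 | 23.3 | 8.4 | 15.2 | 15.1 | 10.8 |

3 generations

Weekly DD (7 × max(0, T̄ − 7.2)): 17.5, 42.0, 47.6, 88.2, 70.0, 62.3, 34.3, 87.5, 66.5, 43.4, 91.0, 83.3, 64.4, 54.6, 23.1, 112.7, 8.4, 56.0, 55.3, 25.2.
Season total = 1133.3 DD.
Complete generations = ⌊1133.3 / 369⌋ = 3.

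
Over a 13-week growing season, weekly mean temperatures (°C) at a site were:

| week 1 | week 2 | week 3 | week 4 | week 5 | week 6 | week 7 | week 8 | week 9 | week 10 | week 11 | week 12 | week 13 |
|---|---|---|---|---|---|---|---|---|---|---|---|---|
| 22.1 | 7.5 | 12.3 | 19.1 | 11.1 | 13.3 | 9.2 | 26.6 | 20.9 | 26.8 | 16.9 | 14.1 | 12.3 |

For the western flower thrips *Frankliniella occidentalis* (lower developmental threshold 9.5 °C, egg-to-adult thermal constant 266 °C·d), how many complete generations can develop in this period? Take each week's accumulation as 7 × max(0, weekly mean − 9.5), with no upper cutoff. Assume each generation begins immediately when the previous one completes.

2 generations

Weekly DD (7 × max(0, T̄ − 9.5)): 88.2, 0.0, 19.6, 67.2, 11.2, 26.6, 0.0, 119.7, 79.8, 121.1, 51.8, 32.2, 19.6.
Season total = 637.0 DD.
Complete generations = ⌊637.0 / 266⌋ = 2.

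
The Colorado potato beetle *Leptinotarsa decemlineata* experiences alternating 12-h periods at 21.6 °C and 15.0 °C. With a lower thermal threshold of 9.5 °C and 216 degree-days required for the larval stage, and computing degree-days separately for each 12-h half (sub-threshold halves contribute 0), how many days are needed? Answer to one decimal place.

24.5 days

Day half: max(0, 21.6 − 9.5) × 0.5 = 12.1 × 0.5 = 6.05 DD.
Night half: max(0, 15.0 − 9.5) × 0.5 = 5.5 × 0.5 = 2.75 DD.
Per 24 h: 8.80 DD/day.
Duration = 216 / 8.80 = 24.545 ≈ 24.5 days.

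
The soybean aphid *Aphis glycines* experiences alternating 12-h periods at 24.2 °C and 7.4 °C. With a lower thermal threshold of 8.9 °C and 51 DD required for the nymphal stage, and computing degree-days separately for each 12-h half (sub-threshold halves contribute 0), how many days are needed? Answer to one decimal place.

6.7 days

Day half: max(0, 24.2 − 8.9) × 0.5 = 15.3 × 0.5 = 7.65 DD.
Night half: max(0, 7.4 − 8.9) × 0.5 = 0.0 × 0.5 = 0.00 DD.
Per 24 h: 7.65 DD/day.
Duration = 51 / 7.65 = 6.667 ≈ 6.7 days.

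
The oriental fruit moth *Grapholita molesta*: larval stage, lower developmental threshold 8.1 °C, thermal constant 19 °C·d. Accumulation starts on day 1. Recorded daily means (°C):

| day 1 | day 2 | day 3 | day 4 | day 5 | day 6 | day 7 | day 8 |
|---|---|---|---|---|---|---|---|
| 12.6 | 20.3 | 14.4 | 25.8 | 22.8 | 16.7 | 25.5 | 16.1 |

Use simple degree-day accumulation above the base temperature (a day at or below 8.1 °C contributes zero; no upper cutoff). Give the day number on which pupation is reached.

day 3

Daily DD above 8.1 °C: 4.5, 12.2, 6.3, 17.7, 14.7, 8.6, 17.4, 8.0.
Cumulative: 4.5, 16.7, 23.0, 40.7, 55.4, 64.0, 81.4, 89.4.
The total first reaches 19 DD on day 3.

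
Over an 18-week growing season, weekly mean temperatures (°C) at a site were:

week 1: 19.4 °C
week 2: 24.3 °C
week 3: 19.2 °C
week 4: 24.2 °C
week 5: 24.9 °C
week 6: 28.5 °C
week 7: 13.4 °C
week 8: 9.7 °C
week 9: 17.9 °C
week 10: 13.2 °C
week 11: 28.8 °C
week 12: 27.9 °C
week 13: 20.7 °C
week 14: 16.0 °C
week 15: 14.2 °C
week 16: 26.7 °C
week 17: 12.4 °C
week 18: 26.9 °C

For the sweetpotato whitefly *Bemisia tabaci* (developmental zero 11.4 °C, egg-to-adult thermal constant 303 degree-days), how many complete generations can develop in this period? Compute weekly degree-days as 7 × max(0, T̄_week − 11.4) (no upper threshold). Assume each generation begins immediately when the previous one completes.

Weekly DD (7 × max(0, T̄ − 11.4)): 56.0, 90.3, 54.6, 89.6, 94.5, 119.7, 14.0, 0.0, 45.5, 12.6, 121.8, 115.5, 65.1, 32.2, 19.6, 107.1, 7.0, 108.5.
Season total = 1153.6 DD.
Complete generations = ⌊1153.6 / 303⌋ = 3.

3 generations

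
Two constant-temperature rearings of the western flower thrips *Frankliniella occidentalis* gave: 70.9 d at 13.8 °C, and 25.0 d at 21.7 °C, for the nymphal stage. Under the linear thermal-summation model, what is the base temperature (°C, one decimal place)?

Linear rate model ⇒ the product D·(T − T_b) is constant across temperatures.
70.9·(13.8 − T_b) = 25.0·(21.7 − T_b)
T_b = (70.9·13.8 − 25.0·21.7) / (70.9 − 25.0) = 435.92 / 45.9 = 9.497 °C ≈ 9.5 °C.

9.5 °C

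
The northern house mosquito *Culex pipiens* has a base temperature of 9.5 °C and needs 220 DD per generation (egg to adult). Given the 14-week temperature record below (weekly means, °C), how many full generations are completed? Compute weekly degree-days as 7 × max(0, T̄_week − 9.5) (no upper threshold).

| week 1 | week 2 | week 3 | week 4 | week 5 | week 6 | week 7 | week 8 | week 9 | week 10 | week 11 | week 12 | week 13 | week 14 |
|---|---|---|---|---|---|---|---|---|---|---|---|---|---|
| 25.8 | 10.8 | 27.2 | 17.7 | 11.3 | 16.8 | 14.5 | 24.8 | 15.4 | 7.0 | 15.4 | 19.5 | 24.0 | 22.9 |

Weekly DD (7 × max(0, T̄ − 9.5)): 114.1, 9.1, 123.9, 57.4, 12.6, 51.1, 35.0, 107.1, 41.3, 0.0, 41.3, 70.0, 101.5, 93.8.
Season total = 858.2 DD.
Complete generations = ⌊858.2 / 220⌋ = 3.

3 generations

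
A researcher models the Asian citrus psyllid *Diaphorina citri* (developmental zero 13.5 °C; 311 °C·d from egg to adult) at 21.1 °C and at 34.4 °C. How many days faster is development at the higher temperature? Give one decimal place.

At 21.1 °C: 311 / (21.1 − 13.5) = 311 / 7.6 = 40.921 d.
At 34.4 °C: 311 / (34.4 − 13.5) = 311 / 20.9 = 14.880 d.
Difference = |40.921 − 14.880| = 26.041 ≈ 26.0 days.

26.0 days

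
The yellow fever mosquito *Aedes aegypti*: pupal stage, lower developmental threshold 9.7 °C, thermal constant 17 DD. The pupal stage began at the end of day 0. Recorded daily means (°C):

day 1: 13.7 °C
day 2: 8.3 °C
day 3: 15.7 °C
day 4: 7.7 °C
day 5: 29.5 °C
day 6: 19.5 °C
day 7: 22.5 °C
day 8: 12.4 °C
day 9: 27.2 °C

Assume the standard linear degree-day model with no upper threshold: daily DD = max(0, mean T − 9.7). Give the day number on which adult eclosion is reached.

day 5

Daily DD above 9.7 °C: 4.0, 0.0, 6.0, 0.0, 19.8, 9.8, 12.8, 2.7, 17.5.
Cumulative: 4.0, 4.0, 10.0, 10.0, 29.8, 39.6, 52.4, 55.1, 72.6.
The total first reaches 17 DD on day 5.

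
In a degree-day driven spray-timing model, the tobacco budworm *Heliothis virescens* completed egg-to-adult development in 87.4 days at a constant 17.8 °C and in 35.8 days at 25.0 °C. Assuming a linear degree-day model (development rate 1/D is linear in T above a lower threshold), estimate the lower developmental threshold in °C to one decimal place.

12.8 °C

Linear rate model ⇒ the product D·(T − T_b) is constant across temperatures.
87.4·(17.8 − T_b) = 35.8·(25.0 − T_b)
T_b = (87.4·17.8 − 35.8·25.0) / (87.4 − 35.8) = 660.72 / 51.6 = 12.805 °C ≈ 12.8 °C.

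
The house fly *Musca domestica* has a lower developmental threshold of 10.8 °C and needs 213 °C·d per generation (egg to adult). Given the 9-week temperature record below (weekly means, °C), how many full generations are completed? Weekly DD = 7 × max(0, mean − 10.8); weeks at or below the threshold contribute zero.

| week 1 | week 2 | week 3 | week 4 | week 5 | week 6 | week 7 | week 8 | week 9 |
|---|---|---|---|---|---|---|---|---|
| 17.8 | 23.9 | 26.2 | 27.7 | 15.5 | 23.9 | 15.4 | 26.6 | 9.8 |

2 generations

Weekly DD (7 × max(0, T̄ − 10.8)): 49.0, 91.7, 107.8, 118.3, 32.9, 91.7, 32.2, 110.6, 0.0.
Season total = 634.2 DD.
Complete generations = ⌊634.2 / 213⌋ = 2.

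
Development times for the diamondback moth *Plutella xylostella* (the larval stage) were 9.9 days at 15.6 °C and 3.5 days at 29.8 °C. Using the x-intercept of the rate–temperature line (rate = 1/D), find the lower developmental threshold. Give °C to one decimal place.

7.8 °C

Under the model K = D·(T − T_b), so D₁·(T₁ − T_b) = D₂·(T₂ − T_b).
9.9·(15.6 − T_b) = 3.5·(29.8 − T_b)
T_b = (9.9·15.6 − 3.5·29.8) / (9.9 − 3.5) = 50.14 / 6.4 = 7.834 °C ≈ 7.8 °C.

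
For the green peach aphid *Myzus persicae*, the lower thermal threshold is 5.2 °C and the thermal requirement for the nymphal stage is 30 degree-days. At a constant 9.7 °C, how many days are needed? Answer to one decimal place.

6.7 days

Daily accumulation = 9.7 − 5.2 = 4.5 DD/day.
Duration = 30 / 4.5 = 6.667 ≈ 6.7 days.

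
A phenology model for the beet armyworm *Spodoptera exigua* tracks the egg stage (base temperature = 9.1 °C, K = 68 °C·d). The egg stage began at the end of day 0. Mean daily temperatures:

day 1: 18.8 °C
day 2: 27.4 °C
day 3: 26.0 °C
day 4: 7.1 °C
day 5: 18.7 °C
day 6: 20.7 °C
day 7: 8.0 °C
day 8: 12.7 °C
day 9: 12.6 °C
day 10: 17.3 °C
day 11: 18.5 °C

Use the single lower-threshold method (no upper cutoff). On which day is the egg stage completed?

day 8

Daily DD above 9.1 °C: 9.7, 18.3, 16.9, 0.0, 9.6, 11.6, 0.0, 3.6, 3.5, 8.2, 9.4.
Cumulative: 9.7, 28.0, 44.9, 44.9, 54.5, 66.1, 66.1, 69.7, 73.2, 81.4, 90.8.
The total first reaches 68 DD on day 8.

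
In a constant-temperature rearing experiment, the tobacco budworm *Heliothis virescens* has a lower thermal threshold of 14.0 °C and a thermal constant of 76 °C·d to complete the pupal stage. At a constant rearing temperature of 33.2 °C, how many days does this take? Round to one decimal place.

Daily accumulation = 33.2 − 14.0 = 19.2 DD/day.
Duration = 76 / 19.2 = 3.958 ≈ 4.0 days.

4.0 days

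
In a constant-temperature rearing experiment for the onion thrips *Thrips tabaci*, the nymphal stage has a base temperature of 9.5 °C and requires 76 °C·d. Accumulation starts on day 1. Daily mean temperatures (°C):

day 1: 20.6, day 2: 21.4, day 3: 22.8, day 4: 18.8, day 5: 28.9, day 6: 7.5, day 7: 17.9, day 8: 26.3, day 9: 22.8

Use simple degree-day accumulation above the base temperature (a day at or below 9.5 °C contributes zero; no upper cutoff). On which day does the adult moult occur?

Daily DD above 9.5 °C: 11.1, 11.9, 13.3, 9.3, 19.4, 0.0, 8.4, 16.8, 13.3.
Cumulative: 11.1, 23.0, 36.3, 45.6, 65.0, 65.0, 73.4, 90.2, 103.5.
The total first reaches 76 DD on day 8.

day 8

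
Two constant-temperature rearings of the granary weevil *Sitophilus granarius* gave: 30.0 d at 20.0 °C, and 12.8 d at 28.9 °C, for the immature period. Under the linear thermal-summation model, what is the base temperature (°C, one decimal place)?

Under the model K = D·(T − T_b), so D₁·(T₁ − T_b) = D₂·(T₂ − T_b).
30.0·(20.0 − T_b) = 12.8·(28.9 − T_b)
T_b = (30.0·20.0 − 12.8·28.9) / (30.0 − 12.8) = 230.08 / 17.2 = 13.377 °C ≈ 13.4 °C.

13.4 °C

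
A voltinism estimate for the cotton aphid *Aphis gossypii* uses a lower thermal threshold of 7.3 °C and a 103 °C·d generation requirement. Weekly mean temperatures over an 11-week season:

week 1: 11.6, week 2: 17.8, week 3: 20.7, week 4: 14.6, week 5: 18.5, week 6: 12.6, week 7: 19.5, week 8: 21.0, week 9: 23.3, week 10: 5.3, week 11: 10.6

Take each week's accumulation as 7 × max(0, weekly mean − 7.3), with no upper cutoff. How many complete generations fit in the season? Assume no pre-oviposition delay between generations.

6 generations

Weekly DD (7 × max(0, T̄ − 7.3)): 30.1, 73.5, 93.8, 51.1, 78.4, 37.1, 85.4, 95.9, 112.0, 0.0, 23.1.
Season total = 680.4 DD.
Complete generations = ⌊680.4 / 103⌋ = 6.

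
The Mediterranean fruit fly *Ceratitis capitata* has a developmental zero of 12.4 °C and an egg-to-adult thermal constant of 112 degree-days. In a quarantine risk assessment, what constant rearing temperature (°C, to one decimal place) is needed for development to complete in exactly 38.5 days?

15.3 °C

Required daily accumulation = 112 / 38.5 = 2.909 DD/day.
T = T_base + 2.909 = 12.4 + 2.909 = 15.309 ≈ 15.3 °C.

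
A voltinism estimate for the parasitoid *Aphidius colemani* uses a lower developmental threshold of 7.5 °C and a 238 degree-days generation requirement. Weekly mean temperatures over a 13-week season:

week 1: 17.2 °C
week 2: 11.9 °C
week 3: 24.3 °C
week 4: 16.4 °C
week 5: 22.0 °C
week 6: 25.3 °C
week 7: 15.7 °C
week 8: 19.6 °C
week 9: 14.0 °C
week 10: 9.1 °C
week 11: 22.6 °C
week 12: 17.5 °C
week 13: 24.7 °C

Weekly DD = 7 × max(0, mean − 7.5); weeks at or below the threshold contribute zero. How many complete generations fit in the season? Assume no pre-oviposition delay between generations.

Weekly DD (7 × max(0, T̄ − 7.5)): 67.9, 30.8, 117.6, 62.3, 101.5, 124.6, 57.4, 84.7, 45.5, 11.2, 105.7, 70.0, 120.4.
Season total = 999.6 DD.
Complete generations = ⌊999.6 / 238⌋ = 4.

4 generations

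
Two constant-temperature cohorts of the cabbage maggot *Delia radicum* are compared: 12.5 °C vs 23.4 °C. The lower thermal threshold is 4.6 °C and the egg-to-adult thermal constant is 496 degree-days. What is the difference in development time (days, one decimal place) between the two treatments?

36.4 days

At 12.5 °C: 496 / (12.5 − 4.6) = 496 / 7.9 = 62.785 d.
At 23.4 °C: 496 / (23.4 − 4.6) = 496 / 18.8 = 26.383 d.
Difference = |62.785 − 26.383| = 36.402 ≈ 36.4 days.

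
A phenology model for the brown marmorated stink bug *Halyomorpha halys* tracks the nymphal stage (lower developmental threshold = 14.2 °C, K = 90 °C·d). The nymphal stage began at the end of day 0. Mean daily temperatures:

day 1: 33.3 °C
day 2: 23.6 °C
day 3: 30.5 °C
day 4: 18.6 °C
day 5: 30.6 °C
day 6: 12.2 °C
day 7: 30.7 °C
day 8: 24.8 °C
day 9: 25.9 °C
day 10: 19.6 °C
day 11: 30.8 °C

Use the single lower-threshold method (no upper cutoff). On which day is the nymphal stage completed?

day 8

Daily DD above 14.2 °C: 19.1, 9.4, 16.3, 4.4, 16.4, 0.0, 16.5, 10.6, 11.7, 5.4, 16.6.
Cumulative: 19.1, 28.5, 44.8, 49.2, 65.6, 65.6, 82.1, 92.7, 104.4, 109.8, 126.4.
The total first reaches 90 DD on day 8.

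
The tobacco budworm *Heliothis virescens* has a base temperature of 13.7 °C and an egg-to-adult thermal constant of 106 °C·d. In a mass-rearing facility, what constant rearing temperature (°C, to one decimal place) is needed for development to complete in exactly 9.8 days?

24.5 °C

Required daily accumulation = 106 / 9.8 = 10.816 DD/day.
T = T_base + 10.816 = 13.7 + 10.816 = 24.516 ≈ 24.5 °C.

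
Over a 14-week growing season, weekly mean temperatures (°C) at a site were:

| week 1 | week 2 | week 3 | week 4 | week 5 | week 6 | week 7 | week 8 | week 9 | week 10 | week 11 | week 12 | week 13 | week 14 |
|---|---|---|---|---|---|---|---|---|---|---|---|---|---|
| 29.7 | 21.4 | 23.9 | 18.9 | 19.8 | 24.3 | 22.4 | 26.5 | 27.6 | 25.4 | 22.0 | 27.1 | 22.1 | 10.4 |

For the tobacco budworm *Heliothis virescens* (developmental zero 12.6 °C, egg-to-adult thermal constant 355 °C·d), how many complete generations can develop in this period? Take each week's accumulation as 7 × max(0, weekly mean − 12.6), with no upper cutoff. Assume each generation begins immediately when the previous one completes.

Weekly DD (7 × max(0, T̄ − 12.6)): 119.7, 61.6, 79.1, 44.1, 50.4, 81.9, 68.6, 97.3, 105.0, 89.6, 65.8, 101.5, 66.5, 0.0.
Season total = 1031.1 DD.
Complete generations = ⌊1031.1 / 355⌋ = 2.

2 generations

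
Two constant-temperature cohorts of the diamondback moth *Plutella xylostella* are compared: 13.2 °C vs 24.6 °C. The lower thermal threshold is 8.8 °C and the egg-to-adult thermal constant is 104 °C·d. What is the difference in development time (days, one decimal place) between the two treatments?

At 13.2 °C: 104 / (13.2 − 8.8) = 104 / 4.4 = 23.636 d.
At 24.6 °C: 104 / (24.6 − 8.8) = 104 / 15.8 = 6.582 d.
Difference = |23.636 − 6.582| = 17.054 ≈ 17.1 days.

17.1 days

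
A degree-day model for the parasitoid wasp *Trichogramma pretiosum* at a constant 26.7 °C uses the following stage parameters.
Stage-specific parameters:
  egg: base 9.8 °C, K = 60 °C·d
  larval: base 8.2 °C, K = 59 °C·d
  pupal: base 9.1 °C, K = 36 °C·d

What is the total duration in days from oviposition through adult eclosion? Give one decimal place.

8.8 days

egg: 60 / (26.7 − 9.8) = 60 / 16.9 = 3.550 d.
larval: 59 / (26.7 − 8.2) = 59 / 18.5 = 3.189 d.
pupal: 36 / (26.7 − 9.1) = 36 / 17.6 = 2.045 d.
Sum = 8.785 ≈ 8.8 days.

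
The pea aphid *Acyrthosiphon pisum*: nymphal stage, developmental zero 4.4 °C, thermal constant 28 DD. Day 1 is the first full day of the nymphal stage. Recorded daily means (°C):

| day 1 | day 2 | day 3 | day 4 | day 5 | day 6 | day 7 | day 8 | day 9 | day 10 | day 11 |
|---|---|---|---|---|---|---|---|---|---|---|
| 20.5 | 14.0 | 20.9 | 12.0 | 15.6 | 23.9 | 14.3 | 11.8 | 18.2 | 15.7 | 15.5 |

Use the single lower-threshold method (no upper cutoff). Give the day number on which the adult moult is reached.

Daily DD above 4.4 °C: 16.1, 9.6, 16.5, 7.6, 11.2, 19.5, 9.9, 7.4, 13.8, 11.3, 11.1.
Cumulative: 16.1, 25.7, 42.2, 49.8, 61.0, 80.5, 90.4, 97.8, 111.6, 122.9, 134.0.
The total first reaches 28 DD on day 3.

day 3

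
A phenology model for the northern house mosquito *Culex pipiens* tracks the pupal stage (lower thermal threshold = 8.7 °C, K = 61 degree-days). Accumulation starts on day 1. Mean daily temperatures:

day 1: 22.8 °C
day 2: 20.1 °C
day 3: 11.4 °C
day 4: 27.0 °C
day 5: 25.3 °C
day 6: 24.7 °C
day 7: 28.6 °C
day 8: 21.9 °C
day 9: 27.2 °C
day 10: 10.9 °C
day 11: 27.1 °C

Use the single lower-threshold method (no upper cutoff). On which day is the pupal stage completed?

Daily DD above 8.7 °C: 14.1, 11.4, 2.7, 18.3, 16.6, 16.0, 19.9, 13.2, 18.5, 2.2, 18.4.
Cumulative: 14.1, 25.5, 28.2, 46.5, 63.1, 79.1, 99.0, 112.2, 130.7, 132.9, 151.3.
The total first reaches 61 DD on day 5.

day 5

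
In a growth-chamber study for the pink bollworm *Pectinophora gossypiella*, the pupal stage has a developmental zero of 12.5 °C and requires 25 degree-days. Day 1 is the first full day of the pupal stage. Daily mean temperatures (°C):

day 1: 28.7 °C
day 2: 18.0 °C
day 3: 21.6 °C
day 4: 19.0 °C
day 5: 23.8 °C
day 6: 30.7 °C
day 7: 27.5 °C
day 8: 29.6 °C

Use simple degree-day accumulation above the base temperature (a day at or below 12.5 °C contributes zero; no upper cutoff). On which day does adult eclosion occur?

day 3

Daily DD above 12.5 °C: 16.2, 5.5, 9.1, 6.5, 11.3, 18.2, 15.0, 17.1.
Cumulative: 16.2, 21.7, 30.8, 37.3, 48.6, 66.8, 81.8, 98.9.
The total first reaches 25 DD on day 3.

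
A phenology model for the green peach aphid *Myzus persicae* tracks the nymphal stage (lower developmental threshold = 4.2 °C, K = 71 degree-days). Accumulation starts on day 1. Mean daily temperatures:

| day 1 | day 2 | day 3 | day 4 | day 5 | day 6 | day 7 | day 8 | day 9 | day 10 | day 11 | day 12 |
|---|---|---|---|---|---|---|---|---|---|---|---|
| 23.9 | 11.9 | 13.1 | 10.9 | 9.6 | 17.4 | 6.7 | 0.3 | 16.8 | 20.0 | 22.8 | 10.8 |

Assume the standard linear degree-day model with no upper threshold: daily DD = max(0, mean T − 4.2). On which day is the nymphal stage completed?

Daily DD above 4.2 °C: 19.7, 7.7, 8.9, 6.7, 5.4, 13.2, 2.5, 0.0, 12.6, 15.8, 18.6, 6.6.
Cumulative: 19.7, 27.4, 36.3, 43.0, 48.4, 61.6, 64.1, 64.1, 76.7, 92.5, 111.1, 117.7.
The total first reaches 71 DD on day 9.

day 9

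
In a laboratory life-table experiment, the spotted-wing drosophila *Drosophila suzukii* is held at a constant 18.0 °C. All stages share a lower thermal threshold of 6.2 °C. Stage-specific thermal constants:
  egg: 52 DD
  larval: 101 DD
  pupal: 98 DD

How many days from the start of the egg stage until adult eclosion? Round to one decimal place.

Daily accumulation at 18.0 °C = 18.0 − 6.2 = 11.8 DD/day.
Total K = 52 + 101 + 98 = 251 DD.
Total duration = 251 / 11.8 = 21.271 ≈ 21.3 days.

21.3 days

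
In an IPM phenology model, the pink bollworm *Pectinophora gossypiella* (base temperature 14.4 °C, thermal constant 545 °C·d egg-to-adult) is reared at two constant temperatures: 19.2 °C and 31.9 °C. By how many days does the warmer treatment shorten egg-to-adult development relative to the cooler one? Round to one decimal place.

At 19.2 °C: 545 / (19.2 − 14.4) = 545 / 4.8 = 113.542 d.
At 31.9 °C: 545 / (31.9 − 14.4) = 545 / 17.5 = 31.143 d.
Difference = |113.542 − 31.143| = 82.399 ≈ 82.4 days.

82.4 days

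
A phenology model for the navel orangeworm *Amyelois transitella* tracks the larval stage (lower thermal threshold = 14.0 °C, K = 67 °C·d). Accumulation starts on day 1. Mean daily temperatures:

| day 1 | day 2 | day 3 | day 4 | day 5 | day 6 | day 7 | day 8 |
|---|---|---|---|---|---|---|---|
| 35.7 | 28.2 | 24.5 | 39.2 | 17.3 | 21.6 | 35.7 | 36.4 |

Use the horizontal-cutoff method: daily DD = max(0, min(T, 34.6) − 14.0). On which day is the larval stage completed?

day 5

Daily DD above 14.0 °C (capped at 20.6): 20.6, 14.2, 10.5, 20.6, 3.3, 7.6, 20.6, 20.6.
Cumulative: 20.6, 34.8, 45.3, 65.9, 69.2, 76.8, 97.4, 118.0.
The total first reaches 67 DD on day 5.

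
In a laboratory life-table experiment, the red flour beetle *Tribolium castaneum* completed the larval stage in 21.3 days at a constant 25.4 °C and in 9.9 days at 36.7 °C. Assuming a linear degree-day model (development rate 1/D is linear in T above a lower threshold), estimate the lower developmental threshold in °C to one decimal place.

15.6 °C

Linear rate model ⇒ the product D·(T − T_b) is constant across temperatures.
21.3·(25.4 − T_b) = 9.9·(36.7 − T_b)
T_b = (21.3·25.4 − 9.9·36.7) / (21.3 − 9.9) = 177.69 / 11.4 = 15.587 °C ≈ 15.6 °C.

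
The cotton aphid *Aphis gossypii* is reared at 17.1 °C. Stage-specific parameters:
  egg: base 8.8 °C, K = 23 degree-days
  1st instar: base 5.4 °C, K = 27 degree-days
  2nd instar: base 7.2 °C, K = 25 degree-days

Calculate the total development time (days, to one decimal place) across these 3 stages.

7.6 days

egg: 23 / (17.1 − 8.8) = 23 / 8.3 = 2.771 d.
1st instar: 27 / (17.1 − 5.4) = 27 / 11.7 = 2.308 d.
2nd instar: 25 / (17.1 − 7.2) = 25 / 9.9 = 2.525 d.
Sum = 7.604 ≈ 7.6 days.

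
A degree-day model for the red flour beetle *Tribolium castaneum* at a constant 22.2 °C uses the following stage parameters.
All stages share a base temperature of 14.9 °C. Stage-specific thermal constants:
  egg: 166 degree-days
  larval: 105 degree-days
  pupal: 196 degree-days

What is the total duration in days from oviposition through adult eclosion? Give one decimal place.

64.0 days

Daily accumulation at 22.2 °C = 22.2 − 14.9 = 7.3 DD/day.
Total K = 166 + 105 + 196 = 467 DD.
Total duration = 467 / 7.3 = 63.973 ≈ 64.0 days.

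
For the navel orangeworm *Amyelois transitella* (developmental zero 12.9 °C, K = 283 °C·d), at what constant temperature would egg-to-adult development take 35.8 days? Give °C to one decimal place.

20.8 °C

Required daily accumulation = 283 / 35.8 = 7.905 DD/day.
T = T_base + 7.905 = 12.9 + 7.905 = 20.805 ≈ 20.8 °C.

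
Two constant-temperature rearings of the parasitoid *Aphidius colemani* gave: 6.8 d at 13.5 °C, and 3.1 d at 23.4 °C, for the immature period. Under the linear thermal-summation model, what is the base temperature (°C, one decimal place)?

Equal thermal constants: D₁(T₁ − T_b) = D₂(T₂ − T_b).
6.8·(13.5 − T_b) = 3.1·(23.4 − T_b)
T_b = (6.8·13.5 − 3.1·23.4) / (6.8 − 3.1) = 19.26 / 3.7 = 5.205 °C ≈ 5.2 °C.

5.2 °C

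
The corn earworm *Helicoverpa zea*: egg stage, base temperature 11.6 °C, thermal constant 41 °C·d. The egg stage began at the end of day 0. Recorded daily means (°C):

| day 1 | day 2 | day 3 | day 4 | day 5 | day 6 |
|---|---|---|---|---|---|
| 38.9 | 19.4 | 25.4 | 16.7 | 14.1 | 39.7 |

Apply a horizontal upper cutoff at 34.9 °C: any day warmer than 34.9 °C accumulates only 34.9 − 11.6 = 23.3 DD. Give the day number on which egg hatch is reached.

day 3

Daily DD above 11.6 °C (capped at 23.3): 23.3, 7.8, 13.8, 5.1, 2.5, 23.3.
Cumulative: 23.3, 31.1, 44.9, 50.0, 52.5, 75.8.
The total first reaches 41 DD on day 3.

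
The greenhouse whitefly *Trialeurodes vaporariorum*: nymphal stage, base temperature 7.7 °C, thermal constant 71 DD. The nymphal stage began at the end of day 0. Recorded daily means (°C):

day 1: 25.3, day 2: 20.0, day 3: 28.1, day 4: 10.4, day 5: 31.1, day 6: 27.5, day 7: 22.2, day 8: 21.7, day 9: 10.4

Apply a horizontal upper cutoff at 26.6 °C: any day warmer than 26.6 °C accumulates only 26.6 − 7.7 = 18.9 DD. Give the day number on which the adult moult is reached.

day 6

Daily DD above 7.7 °C (capped at 18.9): 17.6, 12.3, 18.9, 2.7, 18.9, 18.9, 14.5, 14.0, 2.7.
Cumulative: 17.6, 29.9, 48.8, 51.5, 70.4, 89.3, 103.8, 117.8, 120.5.
The total first reaches 71 DD on day 6.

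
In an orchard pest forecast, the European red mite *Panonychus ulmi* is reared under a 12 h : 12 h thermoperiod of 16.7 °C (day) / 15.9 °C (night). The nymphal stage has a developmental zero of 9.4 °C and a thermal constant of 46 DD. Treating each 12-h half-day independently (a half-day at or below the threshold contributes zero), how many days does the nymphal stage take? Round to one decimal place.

6.7 days

Day half: max(0, 16.7 − 9.4) × 0.5 = 7.3 × 0.5 = 3.65 DD.
Night half: max(0, 15.9 − 9.4) × 0.5 = 6.5 × 0.5 = 3.25 DD.
Per 24 h: 6.90 DD/day.
Duration = 46 / 6.90 = 6.667 ≈ 6.7 days.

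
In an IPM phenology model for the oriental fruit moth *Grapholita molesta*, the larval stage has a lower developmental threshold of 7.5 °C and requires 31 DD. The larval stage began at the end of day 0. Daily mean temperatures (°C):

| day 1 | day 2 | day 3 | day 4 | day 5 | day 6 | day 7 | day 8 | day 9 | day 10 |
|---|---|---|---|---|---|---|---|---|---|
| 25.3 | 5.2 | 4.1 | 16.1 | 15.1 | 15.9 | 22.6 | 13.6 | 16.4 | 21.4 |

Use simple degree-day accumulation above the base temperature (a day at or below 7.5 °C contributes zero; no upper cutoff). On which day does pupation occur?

day 5

Daily DD above 7.5 °C: 17.8, 0.0, 0.0, 8.6, 7.6, 8.4, 15.1, 6.1, 8.9, 13.9.
Cumulative: 17.8, 17.8, 17.8, 26.4, 34.0, 42.4, 57.5, 63.6, 72.5, 86.4.
The total first reaches 31 DD on day 5.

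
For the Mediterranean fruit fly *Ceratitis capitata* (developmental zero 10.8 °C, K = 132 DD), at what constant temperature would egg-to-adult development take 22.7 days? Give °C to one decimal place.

16.6 °C

Required daily accumulation = 132 / 22.7 = 5.815 DD/day.
T = T_base + 5.815 = 10.8 + 5.815 = 16.615 ≈ 16.6 °C.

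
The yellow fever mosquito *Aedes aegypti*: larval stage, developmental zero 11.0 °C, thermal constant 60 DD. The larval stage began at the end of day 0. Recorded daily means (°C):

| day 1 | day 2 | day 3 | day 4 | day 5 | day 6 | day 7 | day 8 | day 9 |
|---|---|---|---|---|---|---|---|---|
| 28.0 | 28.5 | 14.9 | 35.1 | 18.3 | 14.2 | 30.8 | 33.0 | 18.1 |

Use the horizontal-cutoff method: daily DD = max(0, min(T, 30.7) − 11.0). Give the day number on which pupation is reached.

Daily DD above 11.0 °C (capped at 19.7): 17.0, 17.5, 3.9, 19.7, 7.3, 3.2, 19.7, 19.7, 7.1.
Cumulative: 17.0, 34.5, 38.4, 58.1, 65.4, 68.6, 88.3, 108.0, 115.1.
The total first reaches 60 DD on day 5.

day 5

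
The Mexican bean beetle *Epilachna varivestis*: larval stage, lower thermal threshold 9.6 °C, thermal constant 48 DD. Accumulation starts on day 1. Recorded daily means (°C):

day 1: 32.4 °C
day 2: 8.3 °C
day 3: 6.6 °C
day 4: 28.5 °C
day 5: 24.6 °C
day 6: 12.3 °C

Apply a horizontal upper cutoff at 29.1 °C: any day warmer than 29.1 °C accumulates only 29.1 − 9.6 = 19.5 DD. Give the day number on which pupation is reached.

Daily DD above 9.6 °C (capped at 19.5): 19.5, 0.0, 0.0, 18.9, 15.0, 2.7.
Cumulative: 19.5, 19.5, 19.5, 38.4, 53.4, 56.1.
The total first reaches 48 DD on day 5.

day 5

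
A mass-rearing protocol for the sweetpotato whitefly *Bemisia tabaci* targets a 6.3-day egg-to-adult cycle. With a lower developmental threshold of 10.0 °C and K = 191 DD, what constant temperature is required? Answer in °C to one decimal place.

Required daily accumulation = 191 / 6.3 = 30.317 DD/day.
T = T_base + 30.317 = 10.0 + 30.317 = 40.317 ≈ 40.3 °C.

40.3 °C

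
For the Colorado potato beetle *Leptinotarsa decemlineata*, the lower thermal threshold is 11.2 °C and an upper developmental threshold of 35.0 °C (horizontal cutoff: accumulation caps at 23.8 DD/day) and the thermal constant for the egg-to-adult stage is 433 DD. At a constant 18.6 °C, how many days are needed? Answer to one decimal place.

Daily accumulation = 18.6 − 11.2 = 7.4 DD/day.
Duration = 433 / 7.4 = 58.514 ≈ 58.5 days.

58.5 days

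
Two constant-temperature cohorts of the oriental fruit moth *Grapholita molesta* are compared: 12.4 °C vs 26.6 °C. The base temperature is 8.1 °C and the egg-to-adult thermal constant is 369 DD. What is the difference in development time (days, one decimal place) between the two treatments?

At 12.4 °C: 369 / (12.4 − 8.1) = 369 / 4.3 = 85.814 d.
At 26.6 °C: 369 / (26.6 − 8.1) = 369 / 18.5 = 19.946 d.
Difference = |85.814 − 19.946| = 65.868 ≈ 65.9 days.

65.9 days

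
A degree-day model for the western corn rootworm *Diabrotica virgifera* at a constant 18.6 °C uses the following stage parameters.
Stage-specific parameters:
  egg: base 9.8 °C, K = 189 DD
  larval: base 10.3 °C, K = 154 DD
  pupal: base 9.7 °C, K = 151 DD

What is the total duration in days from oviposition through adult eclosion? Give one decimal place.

egg: 189 / (18.6 − 9.8) = 189 / 8.8 = 21.477 d.
larval: 154 / (18.6 − 10.3) = 154 / 8.3 = 18.554 d.
pupal: 151 / (18.6 − 9.7) = 151 / 8.9 = 16.966 d.
Sum = 56.998 ≈ 57.0 days.

57.0 days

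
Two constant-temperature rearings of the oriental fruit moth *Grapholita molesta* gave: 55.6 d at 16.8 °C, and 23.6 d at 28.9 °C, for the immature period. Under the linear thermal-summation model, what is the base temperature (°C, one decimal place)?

Linear rate model ⇒ the product D·(T − T_b) is constant across temperatures.
55.6·(16.8 − T_b) = 23.6·(28.9 − T_b)
T_b = (55.6·16.8 − 23.6·28.9) / (55.6 − 23.6) = 252.04 / 32.0 = 7.876 °C ≈ 7.9 °C.

7.9 °C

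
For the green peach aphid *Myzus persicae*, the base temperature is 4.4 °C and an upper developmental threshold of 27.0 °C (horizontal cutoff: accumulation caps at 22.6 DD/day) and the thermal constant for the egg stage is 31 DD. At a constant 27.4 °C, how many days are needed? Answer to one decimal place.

Temperature 27.4 °C exceeds the upper threshold, so daily accumulation caps at 27.0 − 4.4 = 22.6 DD/day.
Duration = 31 / 22.6 = 1.372 ≈ 1.4 days.

1.4 days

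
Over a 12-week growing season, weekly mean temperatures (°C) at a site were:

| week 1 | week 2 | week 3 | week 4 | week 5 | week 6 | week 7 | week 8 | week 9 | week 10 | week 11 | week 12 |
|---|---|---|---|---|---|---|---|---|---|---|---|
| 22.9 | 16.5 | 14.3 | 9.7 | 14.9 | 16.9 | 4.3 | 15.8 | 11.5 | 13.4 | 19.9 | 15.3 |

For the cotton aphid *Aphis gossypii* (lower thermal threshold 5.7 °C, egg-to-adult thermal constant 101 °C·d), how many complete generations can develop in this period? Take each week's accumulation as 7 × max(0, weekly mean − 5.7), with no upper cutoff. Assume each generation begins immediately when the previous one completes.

Weekly DD (7 × max(0, T̄ − 5.7)): 120.4, 75.6, 60.2, 28.0, 64.4, 78.4, 0.0, 70.7, 40.6, 53.9, 99.4, 67.2.
Season total = 758.8 DD.
Complete generations = ⌊758.8 / 101⌋ = 7.

7 generations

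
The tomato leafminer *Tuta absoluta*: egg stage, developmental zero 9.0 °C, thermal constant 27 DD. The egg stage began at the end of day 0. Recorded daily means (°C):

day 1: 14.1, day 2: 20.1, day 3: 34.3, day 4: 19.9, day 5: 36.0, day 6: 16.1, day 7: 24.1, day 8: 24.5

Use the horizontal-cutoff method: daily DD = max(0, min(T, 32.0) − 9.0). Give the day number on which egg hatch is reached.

Daily DD above 9.0 °C (capped at 23.0): 5.1, 11.1, 23.0, 10.9, 23.0, 7.1, 15.1, 15.5.
Cumulative: 5.1, 16.2, 39.2, 50.1, 73.1, 80.2, 95.3, 110.8.
The total first reaches 27 DD on day 3.

day 3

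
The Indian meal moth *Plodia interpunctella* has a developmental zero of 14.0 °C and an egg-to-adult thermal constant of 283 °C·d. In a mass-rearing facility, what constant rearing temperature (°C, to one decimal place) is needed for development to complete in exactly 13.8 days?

34.5 °C

Required daily accumulation = 283 / 13.8 = 20.507 DD/day.
T = T_base + 20.507 = 14.0 + 20.507 = 34.507 ≈ 34.5 °C.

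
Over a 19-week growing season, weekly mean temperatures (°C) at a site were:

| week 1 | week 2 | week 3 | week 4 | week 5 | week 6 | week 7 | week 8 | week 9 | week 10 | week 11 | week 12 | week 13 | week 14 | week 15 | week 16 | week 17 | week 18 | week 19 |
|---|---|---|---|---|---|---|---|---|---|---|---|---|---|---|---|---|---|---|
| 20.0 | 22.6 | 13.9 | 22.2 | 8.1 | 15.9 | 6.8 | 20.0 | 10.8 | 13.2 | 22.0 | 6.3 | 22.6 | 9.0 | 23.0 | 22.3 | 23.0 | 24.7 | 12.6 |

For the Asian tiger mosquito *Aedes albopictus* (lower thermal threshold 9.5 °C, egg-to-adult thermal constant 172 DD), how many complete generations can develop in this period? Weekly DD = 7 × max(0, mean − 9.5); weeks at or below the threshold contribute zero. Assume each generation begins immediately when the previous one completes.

5 generations

Weekly DD (7 × max(0, T̄ − 9.5)): 73.5, 91.7, 30.8, 88.9, 0.0, 44.8, 0.0, 73.5, 9.1, 25.9, 87.5, 0.0, 91.7, 0.0, 94.5, 89.6, 94.5, 106.4, 21.7.
Season total = 1024.1 DD.
Complete generations = ⌊1024.1 / 172⌋ = 5.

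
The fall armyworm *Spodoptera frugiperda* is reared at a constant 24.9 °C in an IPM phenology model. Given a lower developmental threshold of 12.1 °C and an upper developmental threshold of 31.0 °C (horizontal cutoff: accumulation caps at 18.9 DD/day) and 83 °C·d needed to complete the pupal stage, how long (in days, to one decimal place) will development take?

6.5 days

Daily accumulation = 24.9 − 12.1 = 12.8 DD/day.
Duration = 83 / 12.8 = 6.484 ≈ 6.5 days.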